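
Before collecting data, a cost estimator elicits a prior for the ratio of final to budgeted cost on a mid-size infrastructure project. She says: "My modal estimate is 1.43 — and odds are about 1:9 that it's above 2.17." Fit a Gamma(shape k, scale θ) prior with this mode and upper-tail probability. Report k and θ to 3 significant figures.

Gamma(k,θ) with k>1 has mode (k−1)θ, so θ = 1.43/(k−1).
Need P(X < 2.17) = 0.9 with θ tied to k this way. Start at k = 2, θ = 1.43: P(X<2.17) ≈ 0.448.
Too low — raise k to concentrate. Iterating converges to k ≈ 11.7.
Then θ = 1.43/(11.7−1) ≈ 0.133.

k ≈ 11.7, θ ≈ 0.133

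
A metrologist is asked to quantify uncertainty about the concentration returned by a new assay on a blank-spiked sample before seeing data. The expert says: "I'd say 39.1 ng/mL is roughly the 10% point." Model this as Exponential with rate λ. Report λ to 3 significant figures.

P(T < 39.1) = 1 − e^(−λ·39.1) = 0.1, so λ = −ln(1−0.1)/39.1 = −ln(0.9)/39.1 = 0.00269.

λ ≈ 0.00269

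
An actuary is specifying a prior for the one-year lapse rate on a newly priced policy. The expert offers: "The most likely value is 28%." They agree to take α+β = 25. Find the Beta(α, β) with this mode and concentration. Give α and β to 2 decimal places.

For α,β > 1 the Beta mode is (α−1)/(α+β−2). With α+β = 25, the mode is (α−1)/23.
Set (α−1)/23 = 0.28 → α = 1 + 0.28·23 = 7.44.
β = 25 − α = 17.56.

α = 7.44, β = 17.56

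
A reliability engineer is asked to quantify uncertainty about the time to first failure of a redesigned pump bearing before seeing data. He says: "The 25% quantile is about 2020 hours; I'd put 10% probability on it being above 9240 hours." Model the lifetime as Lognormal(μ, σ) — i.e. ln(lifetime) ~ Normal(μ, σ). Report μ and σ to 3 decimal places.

If T ~ Lognormal(μ,σ) then ln T ~ Normal(μ,σ), so the p-quantile of ln T is μ + z_p·σ.
ln(2020) = 7.611 and ln(9240) = 9.131; z_{0.25} = -0.6745, z_{0.9} = 1.282.
σ = (9.131 − 7.611)/(1.282 − (-0.6745)) = 0.777.
μ = 7.611 − (-0.6745)·0.777 = 8.135.

μ ≈ 8.135, σ ≈ 0.777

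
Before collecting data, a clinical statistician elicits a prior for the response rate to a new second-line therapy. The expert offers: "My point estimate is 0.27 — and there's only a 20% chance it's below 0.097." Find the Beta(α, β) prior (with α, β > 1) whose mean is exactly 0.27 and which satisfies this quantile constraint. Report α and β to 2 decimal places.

α ≈ 1.25, β ≈ 3.39

With mean 0.27 fixed, write α = 0.27s, β = 0.73s where s = α+β.
Need P(θ < 0.097) = 0.2 under Beta(0.27s, 0.73s). Normal approximation: (q−m)/√(m(1−m)/s) ≈ z_{0.2} = -0.842, so s ≈ 0.27·0.73·(-0.842)²/(0.097−0.27)² = 4.7.
At s = 4.7: P(θ<0.097) ≈ 0.199. Adjusting to match 0.2 gives s ≈ 4.65.
So α = 0.27·4.65 ≈ 1.25, β = 0.73·4.65 ≈ 3.39.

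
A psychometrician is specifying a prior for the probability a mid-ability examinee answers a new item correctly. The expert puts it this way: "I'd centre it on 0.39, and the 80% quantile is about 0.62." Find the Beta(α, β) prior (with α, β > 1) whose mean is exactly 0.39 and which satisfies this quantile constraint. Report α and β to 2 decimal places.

With mean 0.39 fixed, write α = 0.39s, β = 0.61s where s = α+β.
Need P(θ < 0.62) = 0.8 under Beta(0.39s, 0.61s). Normal approximation: (q−m)/√(m(1−m)/s) ≈ z_{0.8} = 0.842, so s ≈ 0.39·0.61·(0.842)²/(0.62−0.39)² = 3.2.
At s = 3.2: P(θ<0.62) ≈ 0.803. Adjusting to match 0.8 gives s ≈ 3.10.
So α = 0.39·3.10 ≈ 1.21, β = 0.61·3.10 ≈ 1.89.

α ≈ 1.21, β ≈ 1.89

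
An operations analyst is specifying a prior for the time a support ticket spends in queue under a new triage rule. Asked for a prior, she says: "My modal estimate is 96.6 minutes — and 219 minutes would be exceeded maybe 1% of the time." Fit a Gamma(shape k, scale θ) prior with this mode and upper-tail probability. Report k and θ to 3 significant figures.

k ≈ 8.15, θ ≈ 13.5

Gamma(k,θ) with k>1 has mode (k−1)θ, so θ = 96.6/(k−1).
Need P(X < 219) = 0.99 with θ tied to k this way. Start at k = 2, θ = 96.6: P(X<219) ≈ 0.661.
Too low — raise k to concentrate. Iterating converges to k ≈ 8.15.
Then θ = 96.6/(8.15−1) ≈ 13.5.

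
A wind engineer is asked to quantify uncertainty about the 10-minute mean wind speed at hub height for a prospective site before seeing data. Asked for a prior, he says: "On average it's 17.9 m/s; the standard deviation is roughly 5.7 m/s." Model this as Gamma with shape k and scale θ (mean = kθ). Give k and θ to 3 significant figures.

For Gamma(k, scale θ): mean = kθ, variance = kθ², so CV = 1/√k.
CV = SD/mean = 5.7/17.9 = 0.3184, hence k = 1/CV² = 9.86.
Then θ = mean/k = 17.9/9.86 = 1.82.

k ≈ 9.86, θ ≈ 1.82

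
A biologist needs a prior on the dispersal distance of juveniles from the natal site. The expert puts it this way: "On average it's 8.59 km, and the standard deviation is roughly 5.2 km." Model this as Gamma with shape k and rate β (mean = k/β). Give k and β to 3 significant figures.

k ≈ 2.73, β ≈ 0.318

For Gamma(k, rate β): mean = k/β, variance = k/β², so CV = 1/√k.
CV = SD/mean = 5.2/8.59 = 0.6054, hence k = 1/CV² = 2.73.
Then β = k/mean = 2.73/8.59 = 0.318.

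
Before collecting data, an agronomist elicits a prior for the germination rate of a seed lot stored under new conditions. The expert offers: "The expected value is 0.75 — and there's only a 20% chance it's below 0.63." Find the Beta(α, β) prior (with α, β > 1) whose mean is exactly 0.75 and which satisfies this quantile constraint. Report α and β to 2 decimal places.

With mean 0.75 fixed, write α = 0.75s, β = 0.25s where s = α+β.
Need P(θ < 0.63) = 0.2 under Beta(0.75s, 0.25s). Normal approximation: (q−m)/√(m(1−m)/s) ≈ z_{0.2} = -0.842, so s ≈ 0.75·0.25·(-0.842)²/(0.63−0.75)² = 9.2.
At s = 9.2: P(θ<0.63) ≈ 0.189. Adjusting to match 0.2 gives s ≈ 8.13.
So α = 0.75·8.13 ≈ 6.09, β = 0.25·8.13 ≈ 2.03.

α ≈ 6.09, β ≈ 2.03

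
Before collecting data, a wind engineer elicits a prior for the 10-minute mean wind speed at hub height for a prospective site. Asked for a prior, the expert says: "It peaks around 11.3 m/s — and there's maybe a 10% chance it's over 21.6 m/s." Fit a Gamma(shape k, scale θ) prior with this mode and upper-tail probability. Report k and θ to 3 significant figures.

Gamma(k,θ) with k>1 has mode (k−1)θ, so θ = 11.3/(k−1).
Need P(X < 21.6) = 0.9 with θ tied to k this way. Start at k = 2, θ = 11.3: P(X<21.6) ≈ 0.570.
Too low — raise k to concentrate. Iterating converges to k ≈ 5.56.
Then θ = 11.3/(5.56−1) ≈ 2.48.

k ≈ 5.56, θ ≈ 2.48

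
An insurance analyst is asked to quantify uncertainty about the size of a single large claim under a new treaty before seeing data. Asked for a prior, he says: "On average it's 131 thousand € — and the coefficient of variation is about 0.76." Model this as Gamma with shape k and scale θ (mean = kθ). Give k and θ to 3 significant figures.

k ≈ 1.73, θ ≈ 75.7

For Gamma(k, scale θ): mean = kθ, variance = kθ², so CV = 1/√k.
CV = 0.76, hence k = 1/CV² = 1.73.
Then θ = mean/k = 131/1.73 = 75.7.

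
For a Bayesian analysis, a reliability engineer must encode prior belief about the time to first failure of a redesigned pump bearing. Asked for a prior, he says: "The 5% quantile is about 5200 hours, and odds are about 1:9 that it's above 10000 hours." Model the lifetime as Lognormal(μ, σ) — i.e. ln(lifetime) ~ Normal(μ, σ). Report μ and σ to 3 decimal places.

μ ≈ 8.924, σ ≈ 0.223

If T ~ Lognormal(μ,σ) then ln T ~ Normal(μ,σ), so the p-quantile of ln T is μ + z_p·σ.
ln(5200) = 8.556 and ln(10000) = 9.21; z_{0.05} = -1.645, z_{0.9} = 1.282.
σ = (9.21 − 8.556)/(1.282 − (-1.645)) = 0.223.
μ = 8.556 − (-1.645)·0.223 = 8.924.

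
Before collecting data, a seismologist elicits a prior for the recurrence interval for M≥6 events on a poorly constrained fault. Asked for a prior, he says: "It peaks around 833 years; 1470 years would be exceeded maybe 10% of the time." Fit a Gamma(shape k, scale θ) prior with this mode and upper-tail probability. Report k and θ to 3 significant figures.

k ≈ 6.89, θ ≈ 141

Gamma(k,θ) with k>1 has mode (k−1)θ, so θ = 833/(k−1).
Need P(X < 1470) = 0.9 with θ tied to k this way. Start at k = 2, θ = 833: P(X<1470) ≈ 0.527.
Too low — raise k to concentrate. Iterating converges to k ≈ 6.89.
Then θ = 833/(6.89−1) ≈ 141.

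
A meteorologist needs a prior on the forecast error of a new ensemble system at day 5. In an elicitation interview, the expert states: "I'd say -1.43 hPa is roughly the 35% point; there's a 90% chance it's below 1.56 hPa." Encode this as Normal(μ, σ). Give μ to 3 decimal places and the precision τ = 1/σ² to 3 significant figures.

μ = -0.739, τ = 0.311

The p-quantile of Normal(μ,σ) is μ + z_p·σ, with z_{0.35} = -0.3853 and z_{0.9} = 1.282.
Eliminate σ: μ = (z₂·x₁ − z₁·x₂)/(z₂ − z₁) = (1.282·-1.43 − (-0.3853)·1.56)/1.667 = -0.739.
Then σ = (x₂ − x₁)/(z₂ − z₁) = (1.56 − -1.43)/1.667 = 1.794.
Precision τ = 1/σ² = 1/1.794² = 0.311.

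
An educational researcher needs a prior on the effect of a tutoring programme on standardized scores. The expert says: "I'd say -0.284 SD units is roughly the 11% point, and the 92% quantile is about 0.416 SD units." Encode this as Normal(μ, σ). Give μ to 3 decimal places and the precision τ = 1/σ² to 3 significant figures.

The p-quantile of Normal(μ,σ) is μ + z_p·σ, with z_{0.11} = -1.227 and z_{0.92} = 1.405.
Eliminate σ: μ = (z₂·x₁ − z₁·x₂)/(z₂ − z₁) = (1.405·-0.284 − (-1.227)·0.416)/2.632 = 0.042.
Then σ = (x₂ − x₁)/(z₂ − z₁) = (0.416 − -0.284)/2.632 = 0.266.
Precision τ = 1/σ² = 1/0.266² = 14.1.

μ = 0.042, τ = 14.1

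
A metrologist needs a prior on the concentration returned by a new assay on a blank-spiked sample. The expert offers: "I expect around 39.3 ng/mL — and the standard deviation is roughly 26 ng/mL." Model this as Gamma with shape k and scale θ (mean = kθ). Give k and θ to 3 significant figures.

For Gamma(k, scale θ): mean = kθ, variance = kθ², so CV = 1/√k.
CV = SD/mean = 26/39.3 = 0.6616, hence k = 1/CV² = 2.28.
Then θ = mean/k = 39.3/2.28 = 17.2.

k ≈ 2.28, θ ≈ 17.2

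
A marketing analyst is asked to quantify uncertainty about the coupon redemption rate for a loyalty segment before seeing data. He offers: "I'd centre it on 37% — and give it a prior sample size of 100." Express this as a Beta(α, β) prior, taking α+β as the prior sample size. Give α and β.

α = 37, β = 63

Under the effective-sample-size interpretation, Beta(α, β) has prior mean α/(α+β) and prior sample size α+β.
So α+β = 100 and α/(α+β) = 0.37, giving α = 0.37·100 = 37 and β = 100 − 37 = 63.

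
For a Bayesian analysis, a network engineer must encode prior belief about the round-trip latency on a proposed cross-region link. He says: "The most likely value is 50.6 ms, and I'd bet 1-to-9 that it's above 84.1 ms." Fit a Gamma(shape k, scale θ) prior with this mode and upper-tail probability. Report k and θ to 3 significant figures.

k ≈ 8.31, θ ≈ 6.92

Gamma(k,θ) with k>1 has mode (k−1)θ, so θ = 50.6/(k−1).
Need P(X < 84.1) = 0.9 with θ tied to k this way. Start at k = 2, θ = 50.6: P(X<84.1) ≈ 0.495.
Too low — raise k to concentrate. Iterating converges to k ≈ 8.31.
Then θ = 50.6/(8.31−1) ≈ 6.92.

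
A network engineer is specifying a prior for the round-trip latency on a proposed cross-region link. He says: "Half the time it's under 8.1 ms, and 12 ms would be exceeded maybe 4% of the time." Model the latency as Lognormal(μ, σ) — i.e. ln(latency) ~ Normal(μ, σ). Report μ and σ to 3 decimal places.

μ ≈ 2.092, σ ≈ 0.225

If T ~ Lognormal(μ,σ) then ln T ~ Normal(μ,σ), so the p-quantile of ln T is μ + z_p·σ.
ln(8.1) = 2.092 and ln(12) = 2.485; z_{0.5} = 0, z_{0.96} = 1.751.
σ = (2.485 − 2.092)/(1.751 − (0)) = 0.225.
μ = 2.092 − (0)·0.225 = 2.092.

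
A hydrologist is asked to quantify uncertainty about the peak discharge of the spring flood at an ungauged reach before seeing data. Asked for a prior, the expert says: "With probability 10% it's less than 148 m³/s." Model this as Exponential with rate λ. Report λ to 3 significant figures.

λ ≈ 0.000712

P(T < 148.0) = 1 − e^(−λ·148.0) = 0.1, so λ = −ln(1−0.1)/148.0 = −ln(0.9)/148.0 = 0.000712.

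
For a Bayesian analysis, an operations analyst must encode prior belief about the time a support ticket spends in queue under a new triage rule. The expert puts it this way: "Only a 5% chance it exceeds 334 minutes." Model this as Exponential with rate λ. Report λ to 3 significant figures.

P(T > 334.0) = e^(−λ·334.0) = 0.05, so λ = −ln(0.05)/334.0 = 0.00897.

λ ≈ 0.00897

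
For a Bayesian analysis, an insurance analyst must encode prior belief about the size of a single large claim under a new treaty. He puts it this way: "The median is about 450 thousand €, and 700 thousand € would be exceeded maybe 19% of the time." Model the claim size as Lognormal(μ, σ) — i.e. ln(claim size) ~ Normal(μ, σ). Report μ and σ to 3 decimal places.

If T ~ Lognormal(μ,σ) then ln T ~ Normal(μ,σ), so the p-quantile of ln T is μ + z_p·σ.
ln(450) = 6.109 and ln(700) = 6.551; z_{0.5} = 0, z_{0.81} = 0.8779.
σ = (6.551 − 6.109)/(0.8779 − (0)) = 0.503.
μ = 6.109 − (0)·0.503 = 6.109.

μ ≈ 6.109, σ ≈ 0.503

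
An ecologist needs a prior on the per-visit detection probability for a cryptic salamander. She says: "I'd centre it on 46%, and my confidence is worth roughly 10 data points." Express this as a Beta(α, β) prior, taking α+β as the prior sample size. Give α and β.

Under the effective-sample-size interpretation, Beta(α, β) has prior mean α/(α+β) and prior sample size α+β.
So α+β = 10 and α/(α+β) = 0.46, giving α = 0.46·10 = 4.6 and β = 10 − 4.6 = 5.4.

α = 4.6, β = 5.4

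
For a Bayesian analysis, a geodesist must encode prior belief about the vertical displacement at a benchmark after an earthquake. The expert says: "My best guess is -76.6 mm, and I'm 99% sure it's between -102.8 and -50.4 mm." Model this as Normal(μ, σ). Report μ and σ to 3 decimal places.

A symmetric 99% interval runs μ ± z·σ with z = 2.576.
Half-width = 26.2, so σ = 26.2/2.576 = 10.171.
μ is the stated best guess, -76.600.

μ = -76.600, σ = 10.171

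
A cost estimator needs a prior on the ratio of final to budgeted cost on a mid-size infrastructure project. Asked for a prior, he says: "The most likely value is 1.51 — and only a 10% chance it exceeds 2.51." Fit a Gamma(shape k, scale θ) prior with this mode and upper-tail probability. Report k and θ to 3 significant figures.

k ≈ 8.31, θ ≈ 0.207

Gamma(k,θ) with k>1 has mode (k−1)θ, so θ = 1.51/(k−1).
Need P(X < 2.51) = 0.9 with θ tied to k this way. Start at k = 2, θ = 1.51: P(X<2.51) ≈ 0.495.
Too low — raise k to concentrate. Iterating converges to k ≈ 8.31.
Then θ = 1.51/(8.31−1) ≈ 0.207.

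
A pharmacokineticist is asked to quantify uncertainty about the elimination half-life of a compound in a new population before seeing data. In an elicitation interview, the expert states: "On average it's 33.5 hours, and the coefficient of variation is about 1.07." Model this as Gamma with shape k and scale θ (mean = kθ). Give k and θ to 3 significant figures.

For Gamma(k, scale θ): mean = kθ, variance = kθ², so CV = 1/√k.
CV = 1.07, hence k = 1/CV² = 0.873.
Then θ = mean/k = 33.5/0.873 = 38.4.

k ≈ 0.873, θ ≈ 38.4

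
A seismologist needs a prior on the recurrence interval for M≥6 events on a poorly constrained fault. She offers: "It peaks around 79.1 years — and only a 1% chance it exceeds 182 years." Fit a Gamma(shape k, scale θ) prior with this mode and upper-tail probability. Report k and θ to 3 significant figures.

Gamma(k,θ) with k>1 has mode (k−1)θ, so θ = 79.1/(k−1).
Need P(X < 182) = 0.99 with θ tied to k this way. Start at k = 2, θ = 79.1: P(X<182) ≈ 0.669.
Too low — raise k to concentrate. Iterating converges to k ≈ 7.88.
Then θ = 79.1/(7.88−1) ≈ 11.5.

k ≈ 7.88, θ ≈ 11.5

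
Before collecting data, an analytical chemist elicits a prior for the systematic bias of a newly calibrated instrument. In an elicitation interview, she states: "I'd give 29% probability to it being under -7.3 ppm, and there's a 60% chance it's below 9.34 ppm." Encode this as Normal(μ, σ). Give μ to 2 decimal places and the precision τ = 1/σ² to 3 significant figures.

μ = 4.11, τ = 0.00235

The p-quantile of Normal(μ,σ) is μ + z_p·σ, with z_{0.29} = -0.5534 and z_{0.6} = 0.2533.
Eliminate σ: μ = (z₂·x₁ − z₁·x₂)/(z₂ − z₁) = (0.2533·-7.3 − (-0.5534)·9.34)/0.8067 = 4.11.
Then σ = (x₂ − x₁)/(z₂ − z₁) = (9.34 − -7.3)/0.8067 = 20.63.
Precision τ = 1/σ² = 1/20.63² = 0.00235.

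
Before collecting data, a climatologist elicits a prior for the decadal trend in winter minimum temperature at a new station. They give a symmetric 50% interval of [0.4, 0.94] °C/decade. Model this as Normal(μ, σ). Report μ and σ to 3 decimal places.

A symmetric 50% interval runs μ ± z·σ with z = 0.6745.
Half-width = 0.27, so σ = 0.27/0.6745 = 0.400.
μ is the interval midpoint, 0.670.

μ = 0.670, σ = 0.400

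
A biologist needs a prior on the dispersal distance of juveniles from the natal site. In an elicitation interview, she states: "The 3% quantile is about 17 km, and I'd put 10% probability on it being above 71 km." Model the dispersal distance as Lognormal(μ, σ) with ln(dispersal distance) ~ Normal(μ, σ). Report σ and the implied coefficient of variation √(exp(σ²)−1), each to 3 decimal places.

If T ~ Lognormal(μ,σ) then ln T ~ Normal(μ,σ), so the p-quantile of ln T is μ + z_p·σ.
ln(17) = 2.833 and ln(71) = 4.263; z_{0.03} = -1.881, z_{0.9} = 1.282.
σ = (4.263 − 2.833)/(1.282 − (-1.881)) = 0.452.
μ = 2.833 − (-1.881)·0.452 = 3.683.
CV = √(exp(σ²)−1) = √(exp(0.2043)−1) = 0.476.

σ ≈ 0.452, CV ≈ 0.476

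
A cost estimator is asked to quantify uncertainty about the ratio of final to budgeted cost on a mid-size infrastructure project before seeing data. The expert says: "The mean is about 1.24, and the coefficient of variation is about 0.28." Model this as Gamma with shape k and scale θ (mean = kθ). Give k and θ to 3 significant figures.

k ≈ 12.8, θ ≈ 0.0972

For Gamma(k, scale θ): mean = kθ, variance = kθ², so CV = 1/√k.
CV = 0.28, hence k = 1/CV² = 12.8.
Then θ = mean/k = 1.24/12.8 = 0.0972.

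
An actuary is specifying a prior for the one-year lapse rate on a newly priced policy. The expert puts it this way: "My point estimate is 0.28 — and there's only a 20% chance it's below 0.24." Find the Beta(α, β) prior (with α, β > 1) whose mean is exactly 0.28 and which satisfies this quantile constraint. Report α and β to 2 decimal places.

α ≈ 25.52, β ≈ 65.63

With mean 0.28 fixed, write α = 0.28s, β = 0.72s where s = α+β.
Need P(θ < 0.24) = 0.2 under Beta(0.28s, 0.72s). Normal approximation: (q−m)/√(m(1−m)/s) ≈ z_{0.2} = -0.842, so s ≈ 0.28·0.72·(-0.842)²/(0.24−0.28)² = 89.2.
At s = 89.2: P(θ<0.24) ≈ 0.203. Adjusting to match 0.2 gives s ≈ 91.15.
So α = 0.28·91.15 ≈ 25.52, β = 0.72·91.15 ≈ 65.63.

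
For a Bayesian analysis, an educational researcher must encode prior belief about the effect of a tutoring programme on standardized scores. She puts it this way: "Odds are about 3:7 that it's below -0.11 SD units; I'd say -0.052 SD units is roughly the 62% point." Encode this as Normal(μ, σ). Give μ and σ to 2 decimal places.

μ = -0.07, σ = 0.07

For Normal(μ,σ), the p-quantile is μ + z_p·σ. Here z_{0.3} = -0.5244, z_{0.62} = 0.3055.
So -0.11 = μ − 0.5244σ and -0.052 = μ + 0.3055σ.
Subtracting: σ = (-0.052 − -0.11)/(0.3055 − (-0.5244)) = 0.07.
Then μ = -0.11 − (-0.5244)·0.07 = -0.07.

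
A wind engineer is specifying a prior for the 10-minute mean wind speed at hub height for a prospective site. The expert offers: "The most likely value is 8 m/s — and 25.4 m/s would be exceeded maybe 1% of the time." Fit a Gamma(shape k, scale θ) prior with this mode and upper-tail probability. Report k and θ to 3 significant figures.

Gamma(k,θ) with k>1 has mode (k−1)θ, so θ = 8/(k−1).
Need P(X < 25.4) = 0.99 with θ tied to k this way. Start at k = 2, θ = 8: P(X<25.4) ≈ 0.826.
Too low — raise k to concentrate. Iterating converges to k ≈ 4.33.
Then θ = 8/(4.33−1) ≈ 2.4.

k ≈ 4.33, θ ≈ 2.4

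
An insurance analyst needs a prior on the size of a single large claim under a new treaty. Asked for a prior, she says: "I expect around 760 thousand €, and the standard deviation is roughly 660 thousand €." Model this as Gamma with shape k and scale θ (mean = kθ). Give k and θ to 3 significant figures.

For Gamma(k, scale θ): mean = kθ, variance = kθ², so CV = 1/√k.
CV = SD/mean = 660/760 = 0.8684, hence k = 1/CV² = 1.33.
Then θ = mean/k = 760/1.33 = 573.

k ≈ 1.33, θ ≈ 573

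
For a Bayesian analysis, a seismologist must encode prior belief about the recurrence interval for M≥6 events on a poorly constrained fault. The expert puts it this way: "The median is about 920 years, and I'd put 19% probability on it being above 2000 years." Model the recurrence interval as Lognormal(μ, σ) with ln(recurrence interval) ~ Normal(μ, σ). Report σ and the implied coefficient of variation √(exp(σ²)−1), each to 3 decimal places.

σ ≈ 0.885, CV ≈ 1.089

If T ~ Lognormal(μ,σ) then ln T ~ Normal(μ,σ), so the p-quantile of ln T is μ + z_p·σ.
ln(920) = 6.824 and ln(2000) = 7.601; z_{0.5} = 0, z_{0.81} = 0.8779.
σ = (7.601 − 6.824)/(0.8779 − (0)) = 0.885.
μ = 6.824 − (0)·0.885 = 6.824.
CV = √(exp(σ²)−1) = √(exp(0.7824)−1) = 1.089.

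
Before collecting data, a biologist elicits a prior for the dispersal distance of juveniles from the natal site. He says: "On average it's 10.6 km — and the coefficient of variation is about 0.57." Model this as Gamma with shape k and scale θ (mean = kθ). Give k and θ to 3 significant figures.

k ≈ 3.08, θ ≈ 3.44

For Gamma(k, scale θ): mean = kθ, variance = kθ², so CV = 1/√k.
CV = 0.57, hence k = 1/CV² = 3.08.
Then θ = mean/k = 10.6/3.08 = 3.44.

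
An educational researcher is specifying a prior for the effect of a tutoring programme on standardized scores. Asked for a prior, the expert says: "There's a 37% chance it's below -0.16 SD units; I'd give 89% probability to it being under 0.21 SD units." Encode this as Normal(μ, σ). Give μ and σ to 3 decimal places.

μ = -0.081, σ = 0.237

For Normal(μ,σ), the p-quantile is μ + z_p·σ. Here z_{0.37} = -0.3319, z_{0.89} = 1.227.
So -0.16 = μ − 0.3319σ and 0.21 = μ + 1.227σ.
Subtracting: σ = (0.21 − -0.16)/(1.227 − (-0.3319)) = 0.237.
Then μ = -0.16 − (-0.3319)·0.237 = -0.081.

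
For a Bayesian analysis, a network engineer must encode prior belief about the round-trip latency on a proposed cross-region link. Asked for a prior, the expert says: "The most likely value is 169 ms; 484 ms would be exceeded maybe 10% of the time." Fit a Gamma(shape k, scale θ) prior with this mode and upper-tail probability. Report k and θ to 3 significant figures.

k ≈ 2.72, θ ≈ 98.1

Gamma(k,θ) with k>1 has mode (k−1)θ, so θ = 169/(k−1).
Need P(X < 484) = 0.9 with θ tied to k this way. Start at k = 2, θ = 169: P(X<484) ≈ 0.780.
Too low — raise k to concentrate. Iterating converges to k ≈ 2.72.
Then θ = 169/(2.72−1) ≈ 98.1.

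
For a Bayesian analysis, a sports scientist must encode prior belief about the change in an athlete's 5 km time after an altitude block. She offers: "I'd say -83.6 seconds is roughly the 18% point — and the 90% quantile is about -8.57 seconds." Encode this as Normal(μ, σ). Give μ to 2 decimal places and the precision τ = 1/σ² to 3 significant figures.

μ = -52.34, τ = 0.000857

The p-quantile of Normal(μ,σ) is μ + z_p·σ, with z_{0.18} = -0.9154 and z_{0.9} = 1.282.
Eliminate σ: μ = (z₂·x₁ − z₁·x₂)/(z₂ − z₁) = (1.282·-83.6 − (-0.9154)·-8.57)/2.197 = -52.34.
Then σ = (x₂ − x₁)/(z₂ − z₁) = (-8.57 − -83.6)/2.197 = 34.15.
Precision τ = 1/σ² = 1/34.15² = 0.000857.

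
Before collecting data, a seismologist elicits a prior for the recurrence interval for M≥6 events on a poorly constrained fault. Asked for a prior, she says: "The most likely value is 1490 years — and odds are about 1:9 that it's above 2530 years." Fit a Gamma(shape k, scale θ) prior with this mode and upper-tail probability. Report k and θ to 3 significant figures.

Gamma(k,θ) with k>1 has mode (k−1)θ, so θ = 1490/(k−1).
Need P(X < 2530) = 0.9 with θ tied to k this way. Start at k = 2, θ = 1490: P(X<2530) ≈ 0.506.
Too low — raise k to concentrate. Iterating converges to k ≈ 7.75.
Then θ = 1490/(7.75−1) ≈ 221.

k ≈ 7.75, θ ≈ 221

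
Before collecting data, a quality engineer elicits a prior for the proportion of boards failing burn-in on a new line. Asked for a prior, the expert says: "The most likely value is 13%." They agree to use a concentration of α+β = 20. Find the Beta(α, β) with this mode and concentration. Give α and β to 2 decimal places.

α = 3.34, β = 16.66

For α,β > 1 the Beta mode is (α−1)/(α+β−2). With α+β = 20, the mode is (α−1)/18.
Set (α−1)/18 = 0.13 → α = 1 + 0.13·18 = 3.34.
β = 20 − α = 16.66.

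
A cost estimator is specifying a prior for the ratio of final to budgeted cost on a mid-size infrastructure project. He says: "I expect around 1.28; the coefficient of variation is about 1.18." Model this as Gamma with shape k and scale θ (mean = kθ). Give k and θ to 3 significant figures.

k ≈ 0.718, θ ≈ 1.78

For Gamma(k, scale θ): mean = kθ, variance = kθ², so CV = 1/√k.
CV = 1.18, hence k = 1/CV² = 0.718.
Then θ = mean/k = 1.28/0.718 = 1.78.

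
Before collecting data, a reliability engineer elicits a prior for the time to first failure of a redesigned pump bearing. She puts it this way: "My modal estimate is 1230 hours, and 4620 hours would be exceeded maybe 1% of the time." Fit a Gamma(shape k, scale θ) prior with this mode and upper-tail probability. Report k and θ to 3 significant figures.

Gamma(k,θ) with k>1 has mode (k−1)θ, so θ = 1230/(k−1).
Need P(X < 4620) = 0.99 with θ tied to k this way. Start at k = 2, θ = 1230: P(X<4620) ≈ 0.889.
Too low — raise k to concentrate. Iterating converges to k ≈ 3.43.
Then θ = 1230/(3.43−1) ≈ 507.

k ≈ 3.43, θ ≈ 507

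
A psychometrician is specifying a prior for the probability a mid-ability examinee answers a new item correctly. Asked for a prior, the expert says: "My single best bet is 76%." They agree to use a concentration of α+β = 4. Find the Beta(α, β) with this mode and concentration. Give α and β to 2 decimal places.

For α,β > 1 the Beta mode is (α−1)/(α+β−2). With α+β = 4, the mode is (α−1)/2.
Set (α−1)/2 = 0.76 → α = 1 + 0.76·2 = 2.52.
β = 4 − α = 1.48.

α = 2.52, β = 1.48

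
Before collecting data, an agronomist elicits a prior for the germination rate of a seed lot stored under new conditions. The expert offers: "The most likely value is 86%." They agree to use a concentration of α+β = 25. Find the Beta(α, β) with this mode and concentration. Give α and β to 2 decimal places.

For α,β > 1 the Beta mode is (α−1)/(α+β−2). With α+β = 25, the mode is (α−1)/23.
Set (α−1)/23 = 0.86 → α = 1 + 0.86·23 = 20.78.
β = 25 − α = 4.22.

α = 20.78, β = 4.22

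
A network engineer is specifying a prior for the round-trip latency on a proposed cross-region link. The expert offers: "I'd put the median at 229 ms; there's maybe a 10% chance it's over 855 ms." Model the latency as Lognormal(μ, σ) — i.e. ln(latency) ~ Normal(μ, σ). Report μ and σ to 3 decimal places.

If T ~ Lognormal(μ,σ) then ln T ~ Normal(μ,σ), so the p-quantile of ln T is μ + z_p·σ.
ln(229) = 5.434 and ln(855) = 6.751; z_{0.5} = 0, z_{0.9} = 1.282.
σ = (6.751 − 5.434)/(1.282 − (0)) = 1.028.
μ = 5.434 − (0)·1.028 = 5.434.

μ ≈ 5.434, σ ≈ 1.028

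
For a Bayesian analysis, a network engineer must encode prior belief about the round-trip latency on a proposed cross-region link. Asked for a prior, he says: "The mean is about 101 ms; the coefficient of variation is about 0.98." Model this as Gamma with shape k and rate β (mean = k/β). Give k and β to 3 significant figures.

For Gamma(k, rate β): mean = k/β, variance = k/β², so CV = 1/√k.
CV = 0.98, hence k = 1/CV² = 1.04.
Then β = k/mean = 1.04/101 = 0.0103.

k ≈ 1.04, β ≈ 0.0103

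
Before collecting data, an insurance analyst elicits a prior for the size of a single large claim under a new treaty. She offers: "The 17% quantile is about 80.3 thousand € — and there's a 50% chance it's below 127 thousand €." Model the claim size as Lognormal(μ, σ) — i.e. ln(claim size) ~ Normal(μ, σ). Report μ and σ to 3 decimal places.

If T ~ Lognormal(μ,σ) then ln T ~ Normal(μ,σ), so the p-quantile of ln T is μ + z_p·σ.
ln(80.3) = 4.386 and ln(127) = 4.844; z_{0.17} = -0.9542, z_{0.5} = 0.
σ = (4.844 − 4.386)/(0 − (-0.9542)) = 0.480.
μ = 4.386 − (-0.9542)·0.480 = 4.844.

μ ≈ 4.844, σ ≈ 0.480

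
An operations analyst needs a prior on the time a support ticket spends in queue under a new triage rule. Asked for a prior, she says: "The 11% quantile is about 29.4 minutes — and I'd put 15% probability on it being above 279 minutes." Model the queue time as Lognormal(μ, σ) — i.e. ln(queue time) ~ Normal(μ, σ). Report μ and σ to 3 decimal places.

μ ≈ 4.601, σ ≈ 0.994

If T ~ Lognormal(μ,σ) then ln T ~ Normal(μ,σ), so the p-quantile of ln T is μ + z_p·σ.
ln(29.4) = 3.381 and ln(279) = 5.631; z_{0.11} = -1.227, z_{0.85} = 1.036.
σ = (5.631 − 3.381)/(1.036 − (-1.227)) = 0.994.
μ = 3.381 − (-1.227)·0.994 = 4.601.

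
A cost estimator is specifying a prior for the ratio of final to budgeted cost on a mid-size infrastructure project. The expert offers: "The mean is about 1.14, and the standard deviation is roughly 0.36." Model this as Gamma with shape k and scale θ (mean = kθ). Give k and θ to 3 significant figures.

For Gamma(k, scale θ): mean = kθ, variance = kθ², so CV = 1/√k.
CV = SD/mean = 0.36/1.14 = 0.3158, hence k = 1/CV² = 10.
Then θ = mean/k = 1.14/10 = 0.114.

k ≈ 10, θ ≈ 0.114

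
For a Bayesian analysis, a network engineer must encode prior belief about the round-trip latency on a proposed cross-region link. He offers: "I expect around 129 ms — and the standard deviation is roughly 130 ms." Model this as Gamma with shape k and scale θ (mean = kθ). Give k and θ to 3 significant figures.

k ≈ 0.985, θ ≈ 131

For Gamma(k, scale θ): mean = kθ, variance = kθ², so CV = 1/√k.
CV = SD/mean = 130/129 = 1.008, hence k = 1/CV² = 0.985.
Then θ = mean/k = 129/0.985 = 131.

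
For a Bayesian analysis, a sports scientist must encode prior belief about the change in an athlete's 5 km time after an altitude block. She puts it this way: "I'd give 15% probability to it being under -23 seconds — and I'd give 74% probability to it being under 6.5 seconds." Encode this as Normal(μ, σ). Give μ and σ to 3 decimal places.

For Normal(μ,σ), the p-quantile is μ + z_p·σ. Here z_{0.15} = -1.036, z_{0.74} = 0.6433.
So -23 = μ − 1.036σ and 6.5 = μ + 0.6433σ.
Subtracting: σ = (6.5 − -23)/(0.6433 − (-1.036)) = 17.562.
Then μ = -23 − (-1.036)·17.562 = -4.798.

μ = -4.798, σ = 17.562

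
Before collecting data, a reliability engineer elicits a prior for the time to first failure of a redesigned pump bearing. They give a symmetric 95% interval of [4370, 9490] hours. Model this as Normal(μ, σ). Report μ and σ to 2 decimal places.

μ = 6930.00, σ = 1306.15

A symmetric 95% interval runs μ ± z·σ with z = 1.96.
Half-width = 2560, so σ = 2560/1.96 = 1306.15.
μ is the interval midpoint, 6930.00.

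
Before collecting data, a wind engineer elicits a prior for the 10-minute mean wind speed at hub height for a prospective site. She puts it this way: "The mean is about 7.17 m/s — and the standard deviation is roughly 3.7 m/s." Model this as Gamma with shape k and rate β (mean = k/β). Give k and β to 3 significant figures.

For Gamma(k, rate β): mean = k/β, variance = k/β², so CV = 1/√k.
CV = SD/mean = 3.7/7.17 = 0.516, hence k = 1/CV² = 3.76.
Then β = k/mean = 3.76/7.17 = 0.524.

k ≈ 3.76, β ≈ 0.524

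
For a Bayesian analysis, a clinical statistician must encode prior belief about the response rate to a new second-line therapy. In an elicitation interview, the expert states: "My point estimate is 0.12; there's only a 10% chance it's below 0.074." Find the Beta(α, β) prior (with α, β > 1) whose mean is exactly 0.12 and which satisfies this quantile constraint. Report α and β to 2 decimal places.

With mean 0.12 fixed, write α = 0.12s, β = 0.88s where s = α+β.
Need P(θ < 0.074) = 0.1 under Beta(0.12s, 0.88s). Normal approximation: (q−m)/√(m(1−m)/s) ≈ z_{0.1} = -1.28, so s ≈ 0.12·0.88·(-1.28)²/(0.074−0.12)² = 82.0.
At s = 82.0: P(θ<0.074) ≈ 0.084. Adjusting to match 0.1 gives s ≈ 72.38.
So α = 0.12·72.38 ≈ 8.69, β = 0.88·72.38 ≈ 63.69.

α ≈ 8.69, β ≈ 63.69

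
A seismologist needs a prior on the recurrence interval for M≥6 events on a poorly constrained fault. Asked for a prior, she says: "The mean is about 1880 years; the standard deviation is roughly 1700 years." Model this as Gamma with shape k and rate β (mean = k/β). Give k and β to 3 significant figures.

For Gamma(k, rate β): mean = k/β, variance = k/β², so CV = 1/√k.
CV = SD/mean = 1700/1880 = 0.9043, hence k = 1/CV² = 1.22.
Then β = k/mean = 1.22/1880 = 0.000651.

k ≈ 1.22, β ≈ 0.000651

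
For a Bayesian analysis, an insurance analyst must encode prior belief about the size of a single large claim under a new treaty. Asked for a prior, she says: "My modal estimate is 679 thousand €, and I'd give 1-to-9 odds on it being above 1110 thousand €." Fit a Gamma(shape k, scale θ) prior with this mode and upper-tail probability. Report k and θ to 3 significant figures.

k ≈ 8.8, θ ≈ 87.1

Gamma(k,θ) with k>1 has mode (k−1)θ, so θ = 679/(k−1).
Need P(X < 1110) = 0.9 with θ tied to k this way. Start at k = 2, θ = 679: P(X<1110) ≈ 0.486.
Too low — raise k to concentrate. Iterating converges to k ≈ 8.8.
Then θ = 679/(8.8−1) ≈ 87.1.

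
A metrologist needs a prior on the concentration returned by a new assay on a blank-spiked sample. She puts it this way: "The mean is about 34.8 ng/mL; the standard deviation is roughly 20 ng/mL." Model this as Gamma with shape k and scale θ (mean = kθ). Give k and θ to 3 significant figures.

For Gamma(k, scale θ): mean = kθ, variance = kθ², so CV = 1/√k.
CV = SD/mean = 20/34.8 = 0.5747, hence k = 1/CV² = 3.03.
Then θ = mean/k = 34.8/3.03 = 11.5.

k ≈ 3.03, θ ≈ 11.5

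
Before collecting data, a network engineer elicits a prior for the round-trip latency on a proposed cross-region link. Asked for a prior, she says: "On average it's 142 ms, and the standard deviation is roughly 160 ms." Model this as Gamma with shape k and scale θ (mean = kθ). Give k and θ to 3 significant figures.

For Gamma(k, scale θ): mean = kθ, variance = kθ², so CV = 1/√k.
CV = SD/mean = 160/142 = 1.127, hence k = 1/CV² = 0.788.
Then θ = mean/k = 142/0.788 = 180.

k ≈ 0.788, θ ≈ 180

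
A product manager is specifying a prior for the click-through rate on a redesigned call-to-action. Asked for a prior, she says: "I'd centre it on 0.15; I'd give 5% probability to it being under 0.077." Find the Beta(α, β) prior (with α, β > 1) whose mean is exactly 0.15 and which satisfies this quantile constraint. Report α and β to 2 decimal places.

With mean 0.15 fixed, write α = 0.15s, β = 0.85s where s = α+β.
Need P(θ < 0.077) = 0.05 under Beta(0.15s, 0.85s). Normal approximation: (q−m)/√(m(1−m)/s) ≈ z_{0.05} = -1.64, so s ≈ 0.15·0.85·(-1.64)²/(0.077−0.15)² = 64.7.
At s = 64.7: P(θ<0.077) ≈ 0.030. Adjusting to match 0.05 gives s ≈ 50.97.
So α = 0.15·50.97 ≈ 7.64, β = 0.85·50.97 ≈ 43.32.

α ≈ 7.64, β ≈ 43.32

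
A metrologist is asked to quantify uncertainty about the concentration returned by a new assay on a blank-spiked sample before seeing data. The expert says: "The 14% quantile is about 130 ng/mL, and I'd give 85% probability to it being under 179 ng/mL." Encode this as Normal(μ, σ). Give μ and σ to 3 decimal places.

For Normal(μ,σ), the p-quantile is μ + z_p·σ. Here z_{0.14} = -1.08, z_{0.85} = 1.036.
So 130 = μ − 1.08σ and 179 = μ + 1.036σ.
Subtracting: σ = (179 − 130)/(1.036 − (-1.08)) = 23.149.
Then μ = 130 − (-1.08)·23.149 = 155.008.

μ = 155.008, σ = 23.149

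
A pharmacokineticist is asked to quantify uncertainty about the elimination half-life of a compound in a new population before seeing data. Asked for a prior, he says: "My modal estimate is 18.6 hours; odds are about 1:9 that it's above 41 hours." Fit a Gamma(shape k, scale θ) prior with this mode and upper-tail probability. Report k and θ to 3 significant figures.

Gamma(k,θ) with k>1 has mode (k−1)θ, so θ = 18.6/(k−1).
Need P(X < 41) = 0.9 with θ tied to k this way. Start at k = 2, θ = 18.6: P(X<41) ≈ 0.646.
Too low — raise k to concentrate. Iterating converges to k ≈ 4.08.
Then θ = 18.6/(4.08−1) ≈ 6.04.

k ≈ 4.08, θ ≈ 6.04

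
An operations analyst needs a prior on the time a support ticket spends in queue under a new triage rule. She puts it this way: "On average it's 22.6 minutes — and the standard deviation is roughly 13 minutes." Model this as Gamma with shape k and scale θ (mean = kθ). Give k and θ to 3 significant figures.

For Gamma(k, scale θ): mean = kθ, variance = kθ², so CV = 1/√k.
CV = SD/mean = 13/22.6 = 0.5752, hence k = 1/CV² = 3.02.
Then θ = mean/k = 22.6/3.02 = 7.48.

k ≈ 3.02, θ ≈ 7.48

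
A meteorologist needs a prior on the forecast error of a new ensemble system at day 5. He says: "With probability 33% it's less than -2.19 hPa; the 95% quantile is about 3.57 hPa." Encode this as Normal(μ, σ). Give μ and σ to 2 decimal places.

μ = -0.97, σ = 2.76

The p-quantile of Normal(μ,σ) is μ + z_p·σ, with z_{0.33} = -0.4399 and z_{0.95} = 1.645.
Eliminate σ: μ = (z₂·x₁ − z₁·x₂)/(z₂ − z₁) = (1.645·-2.19 − (-0.4399)·3.57)/2.085 = -0.97.
Then σ = (x₂ − x₁)/(z₂ − z₁) = (3.57 − -2.19)/2.085 = 2.76.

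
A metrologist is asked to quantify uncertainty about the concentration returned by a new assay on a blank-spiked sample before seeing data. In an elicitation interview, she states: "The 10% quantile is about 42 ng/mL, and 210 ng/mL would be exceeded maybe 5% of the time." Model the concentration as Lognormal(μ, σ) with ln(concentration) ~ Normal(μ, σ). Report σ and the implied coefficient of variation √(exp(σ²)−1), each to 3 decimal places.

If T ~ Lognormal(μ,σ) then ln T ~ Normal(μ,σ), so the p-quantile of ln T is μ + z_p·σ.
ln(42) = 3.738 and ln(210) = 5.347; z_{0.1} = -1.282, z_{0.95} = 1.645.
σ = (5.347 − 3.738)/(1.645 − (-1.282)) = 0.550.
μ = 3.738 − (-1.282)·0.550 = 4.442.
CV = √(exp(σ²)−1) = √(exp(0.3025)−1) = 0.594.

σ ≈ 0.550, CV ≈ 0.594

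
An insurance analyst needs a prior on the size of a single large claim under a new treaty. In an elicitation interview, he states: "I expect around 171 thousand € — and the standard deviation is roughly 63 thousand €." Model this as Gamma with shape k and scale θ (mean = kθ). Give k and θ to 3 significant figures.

For Gamma(k, scale θ): mean = kθ, variance = kθ², so CV = 1/√k.
CV = SD/mean = 63/171 = 0.3684, hence k = 1/CV² = 7.37.
Then θ = mean/k = 171/7.37 = 23.2.

k ≈ 7.37, θ ≈ 23.2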